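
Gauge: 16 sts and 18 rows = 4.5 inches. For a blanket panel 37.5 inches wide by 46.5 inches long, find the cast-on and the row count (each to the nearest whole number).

Cast on 133 stitches and work 186 rows.

Stitch gauge = 16/4.5 = 3.556 sts/in; 37.5 × 3.556 = 133.33 → 133 sts.
Row gauge = 18/4.5 = 4 rows/in; 46.5 × 4 = 186.00 → 186 rows.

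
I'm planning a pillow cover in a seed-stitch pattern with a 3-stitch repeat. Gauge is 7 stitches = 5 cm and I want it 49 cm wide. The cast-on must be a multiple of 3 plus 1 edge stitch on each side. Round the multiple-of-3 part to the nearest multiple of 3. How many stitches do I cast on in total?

7 / 5 = 1.4 sts per cm.
49 × 1.4 = 68.60 sts.
Less 2 edge sts → 66.60 for the repeat.
Nearest multiple of 3: 66.
Add back 2 edge sts → 68.

Cast on 68 stitches.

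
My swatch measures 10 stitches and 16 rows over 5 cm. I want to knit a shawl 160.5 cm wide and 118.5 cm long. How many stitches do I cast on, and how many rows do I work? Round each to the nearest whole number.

Cast on 321 stitches and work 379 rows.

Stitch gauge = 10/5 = 2 sts/cm; 160.5 × 2 = 321.00 → 321 sts.
Row gauge = 16/5 = 3.2 rows/cm; 118.5 × 3.2 = 379.20 → 379 rows.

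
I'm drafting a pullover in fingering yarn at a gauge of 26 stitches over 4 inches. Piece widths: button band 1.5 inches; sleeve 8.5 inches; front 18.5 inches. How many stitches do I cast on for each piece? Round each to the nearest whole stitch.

Rate = 26/4 = 6.5 sts per in.
button band: 1.5 × 6.5 = 9.75 → 10.
sleeve: 8.5 × 6.5 = 55.25 → 55.
front: 18.5 × 6.5 = 120.25 → 120.

button band 10; sleeve 55; front 120.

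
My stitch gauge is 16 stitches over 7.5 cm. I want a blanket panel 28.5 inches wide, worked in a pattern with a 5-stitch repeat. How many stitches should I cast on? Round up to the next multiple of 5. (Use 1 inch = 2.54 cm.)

28.5 in = 28.5 × 2.54 = 72.39 cm.
16 / 7.5 = 2.133 sts/cm.
72.39 × 2.133 = 154.43 sts.
→ 155.

Cast on 155 stitches.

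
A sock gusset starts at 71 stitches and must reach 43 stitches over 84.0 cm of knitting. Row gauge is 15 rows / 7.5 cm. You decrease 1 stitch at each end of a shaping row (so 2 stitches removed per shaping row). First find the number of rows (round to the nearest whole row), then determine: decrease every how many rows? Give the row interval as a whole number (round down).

Rows = 84.0 × 2 = 168.0 → 168 rows.
Stitches to remove: 28 → 14 shaping rows (at 2 st each).
168 / 14 = 12.00 → every 12 rows.

Decrease every 12th row.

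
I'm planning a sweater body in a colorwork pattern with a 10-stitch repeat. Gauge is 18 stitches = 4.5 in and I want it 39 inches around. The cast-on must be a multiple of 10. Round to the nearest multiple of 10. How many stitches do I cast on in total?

18 / 4.5 = 4 sts per inch.
39 × 4 = 156.00 sts.
Nearest multiple of 10: 160.

CO 160 sts.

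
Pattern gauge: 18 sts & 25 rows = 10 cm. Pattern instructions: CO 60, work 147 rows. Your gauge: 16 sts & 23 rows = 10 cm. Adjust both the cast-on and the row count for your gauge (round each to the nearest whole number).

Cast on 53 stitches; work 135 rows.

Stitches: 60 × 16/18 = 53.33 → 53.
Rows: 147 × 23/25 = 135.24 → 135.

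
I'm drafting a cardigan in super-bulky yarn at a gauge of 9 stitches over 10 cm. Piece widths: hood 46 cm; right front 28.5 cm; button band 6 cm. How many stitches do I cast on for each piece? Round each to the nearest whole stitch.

Rate = 9/10 = 0.9 sts per cm.
hood: 46 × 0.9 = 41.40 → 41.
right front: 28.5 × 0.9 = 25.65 → 26.
button band: 6 × 0.9 = 5.40 → 5.

hood 41; right front 26; button band 5.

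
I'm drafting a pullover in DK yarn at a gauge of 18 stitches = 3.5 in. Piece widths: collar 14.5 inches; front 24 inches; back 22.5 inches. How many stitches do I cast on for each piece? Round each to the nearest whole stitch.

Rate = 18/3.5 = 5.143 sts per in.
collar: 14.5 × 5.143 = 74.57 → 75.
front: 24 × 5.143 = 123.43 → 123.
back: 22.5 × 5.143 = 115.71 → 116.

collar 75; front 123; back 116.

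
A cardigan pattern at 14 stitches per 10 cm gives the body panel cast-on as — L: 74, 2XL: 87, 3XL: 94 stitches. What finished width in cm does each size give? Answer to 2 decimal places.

14/10 = 1.4 sts per cm.
L: 74 / 1.4 = 52.857 → 52.86 cm.
2XL: 87 / 1.4 = 62.143 → 62.14 cm.
3XL: 94 / 1.4 = 67.143 → 67.14 cm.

L 52.86 cm; 2XL 62.14 cm; 3XL 67.14 cm.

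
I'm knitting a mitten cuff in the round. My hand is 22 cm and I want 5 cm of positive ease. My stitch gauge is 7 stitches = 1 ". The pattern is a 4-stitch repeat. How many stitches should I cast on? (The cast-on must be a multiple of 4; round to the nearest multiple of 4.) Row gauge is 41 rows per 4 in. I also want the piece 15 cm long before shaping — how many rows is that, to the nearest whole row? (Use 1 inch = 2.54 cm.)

Cast on 76 stitches; work 61 rows.

Finished = 22 + 5 = 27 cm.
27 cm × 1/2.54 = 10.63 inches.
7/1 = 7 sts per in; 10.63 × 7 = 74.41 sts.
Nearest multiple of 4 → 76.
15 cm = 5.91 inches; × 10.25 = 60.53 → 61 rows.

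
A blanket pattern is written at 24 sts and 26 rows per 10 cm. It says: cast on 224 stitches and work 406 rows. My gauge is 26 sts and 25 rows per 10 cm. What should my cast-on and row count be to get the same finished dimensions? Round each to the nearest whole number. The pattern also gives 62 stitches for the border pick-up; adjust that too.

Stitches: 224 × 26/24 = 242.67 → 243.
Rows: 406 × 25/26 = 390.38 → 390.
border pick-up: 62 × 26/24 = 67.17 → 67.

Cast on 243 stitches; work 390 rows; border pick-up 67 stitches.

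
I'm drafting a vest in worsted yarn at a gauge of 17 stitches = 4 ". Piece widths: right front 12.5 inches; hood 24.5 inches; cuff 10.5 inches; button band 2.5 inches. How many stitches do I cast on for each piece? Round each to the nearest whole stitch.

right front 53; hood 104; cuff 45; button band 11.

Rate = 17/4 = 4.25 sts per in.
right front: 12.5 × 4.25 = 53.12 → 53.
hood: 24.5 × 4.25 = 104.12 → 104.
cuff: 10.5 × 4.25 = 44.62 → 45.
button band: 2.5 × 4.25 = 10.62 → 11.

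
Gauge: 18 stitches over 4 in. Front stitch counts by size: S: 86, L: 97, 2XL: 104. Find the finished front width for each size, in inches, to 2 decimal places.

S 19.11 inches; L 21.56 inches; 2XL 23.11 inches.

18/4 = 4.5 sts per in.
S: 86 / 4.5 = 19.111 → 19.11 in.
L: 97 / 4.5 = 21.556 → 21.56 in.
2XL: 104 / 4.5 = 23.111 → 23.11 in.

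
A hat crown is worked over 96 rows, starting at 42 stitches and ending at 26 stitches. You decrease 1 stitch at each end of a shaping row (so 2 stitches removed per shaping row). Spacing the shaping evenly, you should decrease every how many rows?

Decrease every 12th row.

Stitches to remove: |26 − 42| = 16.
Shaping rows needed: 16 / 2 = 8.
96 rows / 8 = every 12 rows.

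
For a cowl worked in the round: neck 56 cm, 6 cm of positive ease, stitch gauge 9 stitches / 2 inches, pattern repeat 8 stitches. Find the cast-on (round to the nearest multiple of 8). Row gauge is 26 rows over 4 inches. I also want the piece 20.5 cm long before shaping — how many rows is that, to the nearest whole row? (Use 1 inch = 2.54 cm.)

Finished = 56 + 6 = 62 cm.
62 cm × 1/2.54 = 24.41 inches.
9/2 = 4.5 sts per in; 24.41 × 4.5 = 109.84 sts.
Nearest multiple of 8 → 112.
20.5 cm = 8.07 inches; × 6.5 = 52.46 → 52 rows.

Cast on 112 stitches; work 52 rows.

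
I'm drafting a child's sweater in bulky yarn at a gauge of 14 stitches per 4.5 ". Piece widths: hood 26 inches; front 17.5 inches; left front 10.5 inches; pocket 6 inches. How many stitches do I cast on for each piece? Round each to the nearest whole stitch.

Rate = 14/4.5 = 3.111 sts per in.
hood: 26 × 3.111 = 80.89 → 81.
front: 17.5 × 3.111 = 54.44 → 54.
left front: 10.5 × 3.111 = 32.67 → 33.
pocket: 6 × 3.111 = 18.67 → 19.

hood 81; front 54; left front 33; pocket 19.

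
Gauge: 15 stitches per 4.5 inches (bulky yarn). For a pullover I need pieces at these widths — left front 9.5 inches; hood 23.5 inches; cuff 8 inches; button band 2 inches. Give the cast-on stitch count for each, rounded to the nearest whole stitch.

Rate = 15/4.5 = 3.333 sts per in.
left front: 9.5 × 3.333 = 31.67 → 32.
hood: 23.5 × 3.333 = 78.33 → 78.
cuff: 8 × 3.333 = 26.67 → 27.
button band: 2 × 3.333 = 6.67 → 7.

left front 32; hood 78; cuff 27; button band 7.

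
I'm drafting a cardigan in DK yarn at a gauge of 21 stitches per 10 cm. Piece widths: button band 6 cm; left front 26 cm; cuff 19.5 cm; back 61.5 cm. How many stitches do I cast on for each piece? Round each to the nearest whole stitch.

button band 13; left front 55; cuff 41; back 129.

Rate = 21/10 = 2.1 sts per cm.
button band: 6 × 2.1 = 12.60 → 13.
left front: 26 × 2.1 = 54.60 → 55.
cuff: 19.5 × 2.1 = 40.95 → 41.
back: 61.5 × 2.1 = 129.15 → 129.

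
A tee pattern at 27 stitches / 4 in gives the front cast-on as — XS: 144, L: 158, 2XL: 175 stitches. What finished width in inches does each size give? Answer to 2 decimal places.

XS 21.33 inches; L 23.41 inches; 2XL 25.93 inches.

27/4 = 6.75 sts per in.
XS: 144 / 6.75 = 21.333 → 21.33 in.
L: 158 / 6.75 = 23.407 → 23.41 in.
2XL: 175 / 6.75 = 25.926 → 25.93 in.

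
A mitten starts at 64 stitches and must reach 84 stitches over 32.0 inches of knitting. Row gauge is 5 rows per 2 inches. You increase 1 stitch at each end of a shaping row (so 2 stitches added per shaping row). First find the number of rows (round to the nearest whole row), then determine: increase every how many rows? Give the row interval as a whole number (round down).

Rows = 32.0 × 2.5 = 80.0 → 80 rows.
Stitches to add: 20 → 10 shaping rows (at 2 st each).
80 / 10 = 8.00 → every 8 rows.

Increase every 8th row.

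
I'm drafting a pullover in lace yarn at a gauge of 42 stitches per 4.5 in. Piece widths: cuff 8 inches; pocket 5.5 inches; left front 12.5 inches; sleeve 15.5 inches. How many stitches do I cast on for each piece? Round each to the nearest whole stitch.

cuff 75; pocket 51; left front 117; sleeve 145.

Rate = 42/4.5 = 9.333 sts per in.
cuff: 8 × 9.333 = 74.67 → 75.
pocket: 5.5 × 9.333 = 51.33 → 51.
left front: 12.5 × 9.333 = 116.67 → 117.
sleeve: 15.5 × 9.333 = 144.67 → 145.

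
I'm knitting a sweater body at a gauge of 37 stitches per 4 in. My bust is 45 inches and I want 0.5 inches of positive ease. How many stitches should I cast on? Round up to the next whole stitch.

Finished = 45 + 0.5 = 45.5 in.
37 / 4 = 9.25 sts per inch.
45.50 × 9.25 = 420.88 sts.
→ 421 sts.

CO 421 sts.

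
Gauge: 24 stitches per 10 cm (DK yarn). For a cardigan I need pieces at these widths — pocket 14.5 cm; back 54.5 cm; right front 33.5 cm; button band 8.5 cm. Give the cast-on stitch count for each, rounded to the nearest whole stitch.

Rate = 24/10 = 2.4 sts per cm.
pocket: 14.5 × 2.4 = 34.80 → 35.
back: 54.5 × 2.4 = 130.80 → 131.
right front: 33.5 × 2.4 = 80.40 → 80.
button band: 8.5 × 2.4 = 20.40 → 20.

pocket 35; back 131; right front 80; button band 20.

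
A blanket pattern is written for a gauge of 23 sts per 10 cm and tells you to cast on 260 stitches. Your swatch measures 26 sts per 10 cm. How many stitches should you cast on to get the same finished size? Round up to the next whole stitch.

CO 294 sts.

Scale factor = 26 / 23 = 1.130.
260 × 26 / 23 = 293.91 sts.
→ 294 sts.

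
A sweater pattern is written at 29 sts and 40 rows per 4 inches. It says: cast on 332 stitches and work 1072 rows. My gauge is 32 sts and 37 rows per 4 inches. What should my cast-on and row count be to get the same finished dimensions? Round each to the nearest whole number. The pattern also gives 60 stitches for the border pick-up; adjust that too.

Cast on 366 stitches; work 992 rows; border pick-up 66 stitches.

Stitches: 332 × 32/29 = 366.34 → 366.
Rows: 1072 × 37/40 = 991.60 → 992.
border pick-up: 60 × 32/29 = 66.21 → 66.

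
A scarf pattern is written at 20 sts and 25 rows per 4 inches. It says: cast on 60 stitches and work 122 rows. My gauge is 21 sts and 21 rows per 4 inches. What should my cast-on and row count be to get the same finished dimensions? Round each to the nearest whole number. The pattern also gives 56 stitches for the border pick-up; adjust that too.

Cast on 63 stitches; work 102 rows; border pick-up 59 stitches.

Stitches: 60 × 21/20 = 63.00 → 63.
Rows: 122 × 21/25 = 102.48 → 102.
border pick-up: 56 × 21/20 = 58.80 → 59.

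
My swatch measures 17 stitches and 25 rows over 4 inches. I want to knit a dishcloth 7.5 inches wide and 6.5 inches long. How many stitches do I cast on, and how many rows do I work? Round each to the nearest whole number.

Stitch gauge = 17/4 = 4.25 sts/in; 7.5 × 4.25 = 31.88 → 32 sts.
Row gauge = 25/4 = 6.25 rows/in; 6.5 × 6.25 = 40.62 → 41 rows.

Cast on 32 stitches and work 41 rows.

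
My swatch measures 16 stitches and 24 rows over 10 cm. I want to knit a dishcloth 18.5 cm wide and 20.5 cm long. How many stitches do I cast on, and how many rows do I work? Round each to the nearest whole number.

Cast on 30 stitches and work 49 rows.

Stitch gauge = 16/10 = 1.6 sts/cm; 18.5 × 1.6 = 29.60 → 30 sts.
Row gauge = 24/10 = 2.4 rows/cm; 20.5 × 2.4 = 49.20 → 49 rows.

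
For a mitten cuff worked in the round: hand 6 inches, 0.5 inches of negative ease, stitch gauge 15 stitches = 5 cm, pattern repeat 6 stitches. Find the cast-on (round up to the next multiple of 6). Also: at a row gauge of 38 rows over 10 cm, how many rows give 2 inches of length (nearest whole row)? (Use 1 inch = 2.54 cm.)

Finished = 6 − 0.5 = 5.5 inches.
5.5 inches × 2.54 = 13.97 cm.
15/5 = 3 sts per cm; 13.97 × 3 = 41.91 sts.
Next multiple of 6 → 42.
2 inches = 5.08 cm; × 3.8 = 19.30 → 19 rows.

Cast on 42 stitches; work 19 rows.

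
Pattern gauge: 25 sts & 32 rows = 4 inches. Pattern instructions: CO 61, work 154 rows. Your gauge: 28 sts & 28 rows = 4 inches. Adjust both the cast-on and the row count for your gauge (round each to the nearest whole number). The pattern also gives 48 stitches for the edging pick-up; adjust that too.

Stitches: 61 × 28/25 = 68.32 → 68.
Rows: 154 × 28/32 = 134.75 → 135.
edging pick-up: 48 × 28/25 = 53.76 → 54.

Cast on 68 stitches; work 135 rows; edging pick-up 54 stitches.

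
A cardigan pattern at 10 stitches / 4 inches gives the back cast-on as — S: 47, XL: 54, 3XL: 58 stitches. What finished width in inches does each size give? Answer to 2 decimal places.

10/4 = 2.5 sts per in.
S: 47 / 2.5 = 18.800 → 18.80 in.
XL: 54 / 2.5 = 21.600 → 21.60 in.
3XL: 58 / 2.5 = 23.200 → 23.20 in.

S 18.80 inches; XL 21.60 inches; 3XL 23.20 inches.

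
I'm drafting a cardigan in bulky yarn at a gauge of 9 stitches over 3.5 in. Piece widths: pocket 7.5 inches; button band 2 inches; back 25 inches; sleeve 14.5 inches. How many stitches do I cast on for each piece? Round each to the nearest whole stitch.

pocket 19; button band 5; back 64; sleeve 37.

Rate = 9/3.5 = 2.571 sts per in.
pocket: 7.5 × 2.571 = 19.29 → 19.
button band: 2 × 2.571 = 5.14 → 5.
back: 25 × 2.571 = 64.29 → 64.
sleeve: 14.5 × 2.571 = 37.29 → 37.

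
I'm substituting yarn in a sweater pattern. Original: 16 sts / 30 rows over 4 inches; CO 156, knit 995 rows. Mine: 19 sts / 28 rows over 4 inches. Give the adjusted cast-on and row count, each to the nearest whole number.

Stitches: 156 × 19/16 = 185.25 → 185.
Rows: 995 × 28/30 = 928.67 → 929.

Cast on 185 stitches; work 929 rows.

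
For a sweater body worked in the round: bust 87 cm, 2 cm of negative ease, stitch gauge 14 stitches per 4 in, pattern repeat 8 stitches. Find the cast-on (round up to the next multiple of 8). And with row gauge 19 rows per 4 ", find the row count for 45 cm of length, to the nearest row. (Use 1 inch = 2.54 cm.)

Finished = 87 − 2 = 85 cm.
85 cm × 1/2.54 = 33.46 inches.
14/4 = 3.5 sts per in; 33.46 × 3.5 = 117.13 sts.
Next multiple of 8 → 120.
45 cm = 17.72 inches; × 4.75 = 84.15 → 84 rows.

Cast on 120 stitches; work 84 rows.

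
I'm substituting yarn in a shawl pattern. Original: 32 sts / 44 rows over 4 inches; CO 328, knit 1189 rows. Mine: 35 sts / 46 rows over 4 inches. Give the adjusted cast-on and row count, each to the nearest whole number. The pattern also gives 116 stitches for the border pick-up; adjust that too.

Stitches: 328 × 35/32 = 358.75 → 359.
Rows: 1189 × 46/44 = 1243.05 → 1243.
border pick-up: 116 × 35/32 = 126.88 → 127.

Cast on 359 stitches; work 1243 rows; border pick-up 127 stitches.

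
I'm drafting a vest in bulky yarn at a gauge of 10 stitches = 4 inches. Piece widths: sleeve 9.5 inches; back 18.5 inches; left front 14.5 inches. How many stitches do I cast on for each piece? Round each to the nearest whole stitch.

sleeve 24; back 46; left front 36.

Rate = 10/4 = 2.5 sts per in.
sleeve: 9.5 × 2.5 = 23.75 → 24.
back: 18.5 × 2.5 = 46.25 → 46.
left front: 14.5 × 2.5 = 36.25 → 36.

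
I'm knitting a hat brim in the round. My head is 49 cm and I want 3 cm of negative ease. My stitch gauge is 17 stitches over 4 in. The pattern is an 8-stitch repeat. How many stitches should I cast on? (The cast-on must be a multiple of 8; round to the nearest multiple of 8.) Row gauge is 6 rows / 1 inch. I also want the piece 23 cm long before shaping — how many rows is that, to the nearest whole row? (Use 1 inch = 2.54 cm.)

Finished = 49 − 3 = 46 cm.
46 cm × 1/2.54 = 18.11 inches.
17/4 = 4.25 sts per in; 18.11 × 4.25 = 76.97 sts.
Nearest multiple of 8 → 80.
23 cm = 9.06 inches; × 6 = 54.33 → 54 rows.

Cast on 80 stitches; work 54 rows.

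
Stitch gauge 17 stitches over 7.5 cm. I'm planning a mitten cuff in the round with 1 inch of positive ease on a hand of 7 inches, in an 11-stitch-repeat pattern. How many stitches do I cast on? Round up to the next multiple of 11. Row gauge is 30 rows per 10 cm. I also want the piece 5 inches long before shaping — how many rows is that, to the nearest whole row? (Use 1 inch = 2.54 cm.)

Cast on 55 stitches; work 38 rows.

Finished = 7 + 1 = 8 inches.
8 inches × 2.54 = 20.32 cm.
17/7.5 = 2.267 sts per cm; 20.32 × 2.267 = 46.06 sts.
Next multiple of 11 → 55.
5 inches = 12.70 cm; × 3 = 38.10 → 38 rows.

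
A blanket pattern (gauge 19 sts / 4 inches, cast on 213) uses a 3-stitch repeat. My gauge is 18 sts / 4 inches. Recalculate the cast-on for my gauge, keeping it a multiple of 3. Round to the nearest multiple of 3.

CO 201 sts.

213 × 18 / 19 = 201.79.
Nearest multiple of 3: 201.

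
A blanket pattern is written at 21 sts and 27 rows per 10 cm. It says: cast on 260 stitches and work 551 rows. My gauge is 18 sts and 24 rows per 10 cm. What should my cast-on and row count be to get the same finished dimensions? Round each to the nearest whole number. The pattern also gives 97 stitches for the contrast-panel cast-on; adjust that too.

Stitches: 260 × 18/21 = 222.86 → 223.
Rows: 551 × 24/27 = 489.78 → 490.
contrast-panel cast-on: 97 × 18/21 = 83.14 → 83.

Cast on 223 stitches; work 490 rows; contrast-panel cast-on 83 stitches.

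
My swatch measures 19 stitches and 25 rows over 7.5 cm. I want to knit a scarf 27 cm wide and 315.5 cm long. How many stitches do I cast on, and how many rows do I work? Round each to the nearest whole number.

Stitch gauge = 19/7.5 = 2.533 sts/cm; 27 × 2.533 = 68.40 → 68 sts.
Row gauge = 25/7.5 = 3.333 rows/cm; 315.5 × 3.333 = 1051.67 → 1052 rows.

Cast on 68 stitches and work 1052 rows.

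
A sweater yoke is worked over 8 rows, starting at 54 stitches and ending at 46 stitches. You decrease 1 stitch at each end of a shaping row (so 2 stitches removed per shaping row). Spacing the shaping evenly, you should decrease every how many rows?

Decrease every 2nd row.

Stitches to remove: |46 − 54| = 8.
Shaping rows needed: 8 / 2 = 4.
8 rows / 4 = every 2 rows.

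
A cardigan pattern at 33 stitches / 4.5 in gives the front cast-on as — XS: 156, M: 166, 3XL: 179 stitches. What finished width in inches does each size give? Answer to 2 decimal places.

XS 21.27 inches; M 22.64 inches; 3XL 24.41 inches.

33/4.5 = 7.333 sts per in.
XS: 156 / 7.333 = 21.273 → 21.27 in.
M: 166 / 7.333 = 22.636 → 22.64 in.
3XL: 179 / 7.333 = 24.409 → 24.41 in.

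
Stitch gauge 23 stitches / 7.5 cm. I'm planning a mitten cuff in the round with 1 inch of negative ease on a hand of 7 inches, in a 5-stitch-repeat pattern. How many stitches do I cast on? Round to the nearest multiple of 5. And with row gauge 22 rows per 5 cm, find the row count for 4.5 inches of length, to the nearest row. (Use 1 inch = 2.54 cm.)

Cast on 45 stitches; work 50 rows.

Finished = 7 − 1 = 6 inches.
6 inches × 2.54 = 15.24 cm.
23/7.5 = 3.067 sts per cm; 15.24 × 3.067 = 46.74 sts.
Nearest multiple of 5 → 45.
4.5 inches = 11.43 cm; × 4.4 = 50.29 → 50 rows.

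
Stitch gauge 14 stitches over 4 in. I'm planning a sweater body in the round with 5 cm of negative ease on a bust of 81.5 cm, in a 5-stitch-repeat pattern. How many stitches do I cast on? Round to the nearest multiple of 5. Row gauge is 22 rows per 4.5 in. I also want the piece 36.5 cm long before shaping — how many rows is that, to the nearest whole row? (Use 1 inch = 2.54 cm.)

Finished = 81.5 − 5 = 76.5 cm.
76.5 cm × 1/2.54 = 30.12 inches.
14/4 = 3.5 sts per in; 30.12 × 3.5 = 105.41 sts.
Nearest multiple of 5 → 105.
36.5 cm = 14.37 inches; × 4.889 = 70.25 → 70 rows.

Cast on 105 stitches; work 70 rows.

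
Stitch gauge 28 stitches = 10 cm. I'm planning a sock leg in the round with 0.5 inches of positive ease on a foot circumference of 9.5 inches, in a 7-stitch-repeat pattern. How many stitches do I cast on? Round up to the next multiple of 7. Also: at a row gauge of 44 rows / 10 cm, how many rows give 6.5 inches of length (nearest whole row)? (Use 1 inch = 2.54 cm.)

Finished = 9.5 + 0.5 = 10 inches.
10 inches × 2.54 = 25.40 cm.
28/10 = 2.8 sts per cm; 25.40 × 2.8 = 71.12 sts.
Next multiple of 7 → 77.
6.5 inches = 16.51 cm; × 4.4 = 72.64 → 73 rows.

Cast on 77 stitches; work 73 rows.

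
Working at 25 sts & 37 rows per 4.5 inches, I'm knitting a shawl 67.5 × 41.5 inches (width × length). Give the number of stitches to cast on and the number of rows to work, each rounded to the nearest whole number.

Cast on 375 stitches and work 341 rows.

Stitch gauge = 25/4.5 = 5.556 sts/in; 67.5 × 5.556 = 375.00 → 375 sts.
Row gauge = 37/4.5 = 8.222 rows/in; 41.5 × 8.222 = 341.22 → 341 rows.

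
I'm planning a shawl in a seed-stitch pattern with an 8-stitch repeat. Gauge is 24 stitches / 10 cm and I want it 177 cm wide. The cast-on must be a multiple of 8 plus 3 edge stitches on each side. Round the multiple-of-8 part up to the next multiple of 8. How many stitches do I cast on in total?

24 / 10 = 2.4 sts per cm.
177 × 2.4 = 424.80 sts.
Less 6 edge sts → 418.80 for the repeat.
Next multiple of 8: 424.
Add back 6 edge sts → 430.

430 stitches.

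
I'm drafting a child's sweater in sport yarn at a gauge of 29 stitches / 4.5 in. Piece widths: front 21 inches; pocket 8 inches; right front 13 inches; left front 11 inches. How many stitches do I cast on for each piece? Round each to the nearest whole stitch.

front 135; pocket 52; right front 84; left front 71.

Rate = 29/4.5 = 6.444 sts per in.
front: 21 × 6.444 = 135.33 → 135.
pocket: 8 × 6.444 = 51.56 → 52.
right front: 13 × 6.444 = 83.78 → 84.
left front: 11 × 6.444 = 70.89 → 71.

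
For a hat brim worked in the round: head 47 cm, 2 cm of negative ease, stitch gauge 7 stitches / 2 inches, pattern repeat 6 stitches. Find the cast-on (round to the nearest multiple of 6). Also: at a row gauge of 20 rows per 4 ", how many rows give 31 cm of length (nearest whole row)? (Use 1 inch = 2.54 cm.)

Finished = 47 − 2 = 45 cm.
45 cm × 1/2.54 = 17.72 inches.
7/2 = 3.5 sts per in; 17.72 × 3.5 = 62.01 sts.
Nearest multiple of 6 → 60.
31 cm = 12.20 inches; × 5 = 61.02 → 61 rows.

Cast on 60 stitches; work 61 rows.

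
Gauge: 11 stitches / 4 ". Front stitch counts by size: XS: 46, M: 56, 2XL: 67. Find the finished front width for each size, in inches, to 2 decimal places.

XS 16.73 inches; M 20.36 inches; 2XL 24.36 inches.

11/4 = 2.75 sts per in.
XS: 46 / 2.75 = 16.727 → 16.73 in.
M: 56 / 2.75 = 20.364 → 20.36 in.
2XL: 67 / 2.75 = 24.364 → 24.36 in.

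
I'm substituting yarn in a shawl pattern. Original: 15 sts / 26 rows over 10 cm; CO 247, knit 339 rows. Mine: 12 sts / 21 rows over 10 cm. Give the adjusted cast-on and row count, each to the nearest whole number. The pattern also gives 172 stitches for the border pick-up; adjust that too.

Stitches: 247 × 12/15 = 197.60 → 198.
Rows: 339 × 21/26 = 273.81 → 274.
border pick-up: 172 × 12/15 = 137.60 → 138.

Cast on 198 stitches; work 274 rows; border pick-up 138 stitches.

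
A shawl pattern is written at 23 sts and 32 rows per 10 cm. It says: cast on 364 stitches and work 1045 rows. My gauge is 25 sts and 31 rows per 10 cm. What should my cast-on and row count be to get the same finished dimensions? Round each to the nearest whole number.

Cast on 396 stitches; work 1012 rows.

Stitches: 364 × 25/23 = 395.65 → 396.
Rows: 1045 × 31/32 = 1012.34 → 1012.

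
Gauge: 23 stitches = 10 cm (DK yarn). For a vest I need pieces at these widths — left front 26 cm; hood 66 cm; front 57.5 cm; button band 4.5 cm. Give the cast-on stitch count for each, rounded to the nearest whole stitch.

left front 60; hood 152; front 132; button band 10.

Rate = 23/10 = 2.3 sts per cm.
left front: 26 × 2.3 = 59.80 → 60.
hood: 66 × 2.3 = 151.80 → 152.
front: 57.5 × 2.3 = 132.25 → 132.
button band: 4.5 × 2.3 = 10.35 → 10.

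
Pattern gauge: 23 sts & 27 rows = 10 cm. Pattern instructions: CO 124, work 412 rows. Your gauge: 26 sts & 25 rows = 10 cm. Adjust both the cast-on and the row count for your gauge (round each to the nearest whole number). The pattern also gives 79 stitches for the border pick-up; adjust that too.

Stitches: 124 × 26/23 = 140.17 → 140.
Rows: 412 × 25/27 = 381.48 → 381.
border pick-up: 79 × 26/23 = 89.30 → 89.

Cast on 140 stitches; work 381 rows; border pick-up 89 stitches.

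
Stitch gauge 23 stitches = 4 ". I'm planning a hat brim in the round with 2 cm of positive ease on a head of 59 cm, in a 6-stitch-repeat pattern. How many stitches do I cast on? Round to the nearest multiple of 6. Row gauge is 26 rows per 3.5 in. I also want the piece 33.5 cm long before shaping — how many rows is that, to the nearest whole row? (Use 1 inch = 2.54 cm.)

Cast on 138 stitches; work 98 rows.

Finished = 59 + 2 = 61 cm.
61 cm × 1/2.54 = 24.02 inches.
23/4 = 5.75 sts per in; 24.02 × 5.75 = 138.09 sts.
Nearest multiple of 6 → 138.
33.5 cm = 13.19 inches; × 7.429 = 97.98 → 98 rows.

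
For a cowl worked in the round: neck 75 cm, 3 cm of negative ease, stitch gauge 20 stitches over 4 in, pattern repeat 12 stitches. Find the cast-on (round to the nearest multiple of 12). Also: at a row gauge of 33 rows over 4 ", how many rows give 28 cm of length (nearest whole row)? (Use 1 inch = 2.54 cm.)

Cast on 144 stitches; work 91 rows.

Finished = 75 − 3 = 72 cm.
72 cm × 1/2.54 = 28.35 inches.
20/4 = 5 sts per in; 28.35 × 5 = 141.73 sts.
Nearest multiple of 12 → 144.
28 cm = 11.02 inches; × 8.25 = 90.94 → 91 rows.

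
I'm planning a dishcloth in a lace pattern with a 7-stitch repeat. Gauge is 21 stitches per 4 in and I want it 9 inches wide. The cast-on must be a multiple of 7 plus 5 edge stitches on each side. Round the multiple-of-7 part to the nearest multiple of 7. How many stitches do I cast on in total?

45 stitches.

21 / 4 = 5.25 sts per inch.
9 × 5.25 = 47.25 sts.
Less 10 edge sts → 37.25 for the repeat.
Nearest multiple of 7: 35.
Add back 10 edge sts → 45.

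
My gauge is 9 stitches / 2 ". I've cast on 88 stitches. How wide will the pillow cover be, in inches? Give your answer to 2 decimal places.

19.56 inches.

9 stitches / 2 inch = 4.5 stitches per inch.
88 / 4.5 = 19.556 inches.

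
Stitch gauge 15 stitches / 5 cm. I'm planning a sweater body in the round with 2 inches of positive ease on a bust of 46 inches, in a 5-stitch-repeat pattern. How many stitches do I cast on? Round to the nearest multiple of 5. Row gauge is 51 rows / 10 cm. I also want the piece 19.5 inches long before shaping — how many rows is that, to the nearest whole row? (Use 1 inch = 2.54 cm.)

Finished = 46 + 2 = 48 inches.
48 inches × 2.54 = 121.92 cm.
15/5 = 3 sts per cm; 121.92 × 3 = 365.76 sts.
Nearest multiple of 5 → 365.
19.5 inches = 49.53 cm; × 5.1 = 252.60 → 253 rows.

Cast on 365 stitches; work 253 rows.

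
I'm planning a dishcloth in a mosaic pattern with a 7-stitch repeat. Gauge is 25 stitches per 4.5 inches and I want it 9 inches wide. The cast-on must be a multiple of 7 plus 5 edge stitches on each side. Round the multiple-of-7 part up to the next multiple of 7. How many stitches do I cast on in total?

Cast on 52 stitches.

25 / 4.5 = 5.556 sts per inch.
9 × 5.556 = 50.00 sts.
Less 10 edge sts → 40.00 for the repeat.
Next multiple of 7: 42.
Add back 10 edge sts → 52.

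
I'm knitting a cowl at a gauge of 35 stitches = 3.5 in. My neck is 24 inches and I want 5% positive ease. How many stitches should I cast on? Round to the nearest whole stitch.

252 stitches.

Finished = 24 × 1.05 = 25.20 in.
35 / 3.5 = 10 sts per inch.
25.20 × 10 = 252.00 sts.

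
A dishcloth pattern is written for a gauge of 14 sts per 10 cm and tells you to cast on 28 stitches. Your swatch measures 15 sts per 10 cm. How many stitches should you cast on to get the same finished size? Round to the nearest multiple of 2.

Scale factor = 15 / 14 = 1.071.
28 × 15 / 14 = 30.00 sts.

Cast on 30 stitches.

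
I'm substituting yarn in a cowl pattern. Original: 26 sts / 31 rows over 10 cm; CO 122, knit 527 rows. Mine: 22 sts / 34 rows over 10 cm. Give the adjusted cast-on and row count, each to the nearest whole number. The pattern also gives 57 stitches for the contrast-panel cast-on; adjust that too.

Cast on 103 stitches; work 578 rows; contrast-panel cast-on 48 stitches.

Stitches: 122 × 22/26 = 103.23 → 103.
Rows: 527 × 34/31 = 578.00 → 578.
contrast-panel cast-on: 57 × 22/26 = 48.23 → 48.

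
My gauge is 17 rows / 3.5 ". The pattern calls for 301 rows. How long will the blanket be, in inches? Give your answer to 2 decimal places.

17 rows / 3.5 inch = 4.857 rows per inch.
301 / 4.857 = 61.971 inches.

61.97 inches.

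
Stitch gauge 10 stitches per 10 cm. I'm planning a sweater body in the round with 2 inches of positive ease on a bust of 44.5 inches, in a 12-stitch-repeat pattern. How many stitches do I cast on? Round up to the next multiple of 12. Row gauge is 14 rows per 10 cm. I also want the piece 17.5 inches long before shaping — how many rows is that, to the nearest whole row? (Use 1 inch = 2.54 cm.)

Cast on 120 stitches; work 62 rows.

Finished = 44.5 + 2 = 46.5 inches.
46.5 inches × 2.54 = 118.11 cm.
10/10 = 1 sts per cm; 118.11 × 1 = 118.11 sts.
Next multiple of 12 → 120.
17.5 inches = 44.45 cm; × 1.4 = 62.23 → 62 rows.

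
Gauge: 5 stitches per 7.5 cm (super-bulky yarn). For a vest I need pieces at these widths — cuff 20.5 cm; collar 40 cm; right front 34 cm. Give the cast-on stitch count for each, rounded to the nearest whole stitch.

Rate = 5/7.5 = 0.667 sts per cm.
cuff: 20.5 × 0.667 = 13.67 → 14.
collar: 40 × 0.667 = 26.67 → 27.
right front: 34 × 0.667 = 22.67 → 23.

cuff 14; collar 27; right front 23.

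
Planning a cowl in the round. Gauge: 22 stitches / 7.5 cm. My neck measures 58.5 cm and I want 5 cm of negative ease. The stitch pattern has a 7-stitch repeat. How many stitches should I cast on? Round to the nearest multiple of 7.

Cast on 154 stitches.

Finished = 58.5 − 5 = 53.5 cm.
22 / 7.5 = 2.933 sts/cm.
53.5 × 2.933 = 156.93 sts.
Nearest multiple of 7: 154.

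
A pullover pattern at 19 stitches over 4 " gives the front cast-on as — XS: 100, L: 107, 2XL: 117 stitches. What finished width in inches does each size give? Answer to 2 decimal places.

XS 21.05 inches; L 22.53 inches; 2XL 24.63 inches.

19/4 = 4.75 sts per in.
XS: 100 / 4.75 = 21.053 → 21.05 in.
L: 107 / 4.75 = 22.526 → 22.53 in.
2XL: 117 / 4.75 = 24.632 → 24.63 in.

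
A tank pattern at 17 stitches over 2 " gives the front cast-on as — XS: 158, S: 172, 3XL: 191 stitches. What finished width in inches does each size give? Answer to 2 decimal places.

17/2 = 8.5 sts per in.
XS: 158 / 8.5 = 18.588 → 18.59 in.
S: 172 / 8.5 = 20.235 → 20.24 in.
3XL: 191 / 8.5 = 22.471 → 22.47 in.

XS 18.59 inches; S 20.24 inches; 3XL 22.47 inches.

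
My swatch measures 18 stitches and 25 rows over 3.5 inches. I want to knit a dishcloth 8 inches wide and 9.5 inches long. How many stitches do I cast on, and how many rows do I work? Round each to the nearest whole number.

Cast on 41 stitches and work 68 rows.

Stitch gauge = 18/3.5 = 5.143 sts/in; 8 × 5.143 = 41.14 → 41 sts.
Row gauge = 25/3.5 = 7.143 rows/in; 9.5 × 7.143 = 67.86 → 68 rows.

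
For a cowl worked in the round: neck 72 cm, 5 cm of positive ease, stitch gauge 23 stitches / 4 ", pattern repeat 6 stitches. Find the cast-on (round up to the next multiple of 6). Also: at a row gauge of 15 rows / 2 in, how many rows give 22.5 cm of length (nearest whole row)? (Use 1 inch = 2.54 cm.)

Cast on 180 stitches; work 66 rows.

Finished = 72 + 5 = 77 cm.
77 cm × 1/2.54 = 30.31 inches.
23/4 = 5.75 sts per in; 30.31 × 5.75 = 174.31 sts.
Next multiple of 6 → 180.
22.5 cm = 8.86 inches; × 7.5 = 66.44 → 66 rows.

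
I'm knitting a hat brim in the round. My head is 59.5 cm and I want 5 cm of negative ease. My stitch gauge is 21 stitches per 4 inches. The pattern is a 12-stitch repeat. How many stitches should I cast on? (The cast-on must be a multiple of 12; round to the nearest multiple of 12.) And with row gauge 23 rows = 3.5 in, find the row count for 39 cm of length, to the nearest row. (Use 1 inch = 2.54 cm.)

Finished = 59.5 − 5 = 54.5 cm.
54.5 cm × 1/2.54 = 21.46 inches.
21/4 = 5.25 sts per in; 21.46 × 5.25 = 112.65 sts.
Nearest multiple of 12 → 108.
39 cm = 15.35 inches; × 6.571 = 100.90 → 101 rows.

Cast on 108 stitches; work 101 rows.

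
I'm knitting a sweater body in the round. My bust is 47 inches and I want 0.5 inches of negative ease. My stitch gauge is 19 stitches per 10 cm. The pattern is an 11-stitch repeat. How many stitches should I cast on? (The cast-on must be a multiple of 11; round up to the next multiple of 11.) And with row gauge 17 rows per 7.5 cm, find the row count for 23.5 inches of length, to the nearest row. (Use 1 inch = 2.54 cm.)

Cast on 231 stitches; work 135 rows.

Finished = 47 − 0.5 = 46.5 inches.
46.5 inches × 2.54 = 118.11 cm.
19/10 = 1.9 sts per cm; 118.11 × 1.9 = 224.41 sts.
Next multiple of 11 → 231.
23.5 inches = 59.69 cm; × 2.267 = 135.30 → 135 rows.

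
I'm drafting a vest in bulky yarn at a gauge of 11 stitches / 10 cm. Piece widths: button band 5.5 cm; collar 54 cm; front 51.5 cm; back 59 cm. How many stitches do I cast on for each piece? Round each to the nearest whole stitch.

button band 6; collar 59; front 57; back 65.

Rate = 11/10 = 1.1 sts per cm.
button band: 5.5 × 1.1 = 6.05 → 6.
collar: 54 × 1.1 = 59.40 → 59.
front: 51.5 × 1.1 = 56.65 → 57.
back: 59 × 1.1 = 64.90 → 65.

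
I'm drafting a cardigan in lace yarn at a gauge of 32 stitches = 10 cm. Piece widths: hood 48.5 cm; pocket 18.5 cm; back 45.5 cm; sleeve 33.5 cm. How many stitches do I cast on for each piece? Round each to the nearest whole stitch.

Rate = 32/10 = 3.2 sts per cm.
hood: 48.5 × 3.2 = 155.20 → 155.
pocket: 18.5 × 3.2 = 59.20 → 59.
back: 45.5 × 3.2 = 145.60 → 146.
sleeve: 33.5 × 3.2 = 107.20 → 107.

hood 155; pocket 59; back 146; sleeve 107.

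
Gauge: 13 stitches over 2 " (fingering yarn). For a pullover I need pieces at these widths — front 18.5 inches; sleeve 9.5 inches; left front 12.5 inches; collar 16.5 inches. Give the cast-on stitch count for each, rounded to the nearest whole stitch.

front 120; sleeve 62; left front 81; collar 107.

Rate = 13/2 = 6.5 sts per in.
front: 18.5 × 6.5 = 120.25 → 120.
sleeve: 9.5 × 6.5 = 61.75 → 62.
left front: 12.5 × 6.5 = 81.25 → 81.
collar: 16.5 × 6.5 = 107.25 → 107.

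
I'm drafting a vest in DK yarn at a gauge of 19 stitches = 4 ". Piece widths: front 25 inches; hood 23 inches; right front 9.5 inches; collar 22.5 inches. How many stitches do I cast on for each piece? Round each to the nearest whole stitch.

front 119; hood 109; right front 45; collar 107.

Rate = 19/4 = 4.75 sts per in.
front: 25 × 4.75 = 118.75 → 119.
hood: 23 × 4.75 = 109.25 → 109.
right front: 9.5 × 4.75 = 45.12 → 45.
collar: 22.5 × 4.75 = 106.88 → 107.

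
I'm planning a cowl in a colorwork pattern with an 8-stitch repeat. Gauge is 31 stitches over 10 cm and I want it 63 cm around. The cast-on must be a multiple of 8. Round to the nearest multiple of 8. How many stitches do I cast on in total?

Cast on 192 stitches.

31 / 10 = 3.1 sts per cm.
63 × 3.1 = 195.30 sts.
Nearest multiple of 8: 192.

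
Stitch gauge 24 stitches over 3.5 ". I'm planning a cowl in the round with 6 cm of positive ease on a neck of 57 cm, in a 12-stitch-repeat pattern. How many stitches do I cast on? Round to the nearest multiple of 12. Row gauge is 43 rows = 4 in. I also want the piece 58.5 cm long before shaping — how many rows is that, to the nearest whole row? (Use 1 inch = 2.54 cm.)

Finished = 57 + 6 = 63 cm.
63 cm × 1/2.54 = 24.80 inches.
24/3.5 = 6.857 sts per in; 24.80 × 6.857 = 170.08 sts.
Nearest multiple of 12 → 168.
58.5 cm = 23.03 inches; × 10.75 = 247.59 → 248 rows.

Cast on 168 stitches; work 248 rows.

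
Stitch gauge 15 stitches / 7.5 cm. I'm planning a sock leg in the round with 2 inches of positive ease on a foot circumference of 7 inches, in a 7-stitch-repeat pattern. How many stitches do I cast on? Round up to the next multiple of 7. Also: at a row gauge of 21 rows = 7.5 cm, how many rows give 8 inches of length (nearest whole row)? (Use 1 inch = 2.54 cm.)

Cast on 49 stitches; work 57 rows.

Finished = 7 + 2 = 9 inches.
9 inches × 2.54 = 22.86 cm.
15/7.5 = 2 sts per cm; 22.86 × 2 = 45.72 sts.
Next multiple of 7 → 49.
8 inches = 20.32 cm; × 2.8 = 56.90 → 57 rows.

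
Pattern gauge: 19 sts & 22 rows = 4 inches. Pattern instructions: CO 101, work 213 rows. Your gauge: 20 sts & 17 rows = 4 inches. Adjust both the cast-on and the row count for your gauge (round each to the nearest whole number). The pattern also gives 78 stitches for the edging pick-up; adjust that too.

Stitches: 101 × 20/19 = 106.32 → 106.
Rows: 213 × 17/22 = 164.59 → 165.
edging pick-up: 78 × 20/19 = 82.11 → 82.

Cast on 106 stitches; work 165 rows; edging pick-up 82 stitches.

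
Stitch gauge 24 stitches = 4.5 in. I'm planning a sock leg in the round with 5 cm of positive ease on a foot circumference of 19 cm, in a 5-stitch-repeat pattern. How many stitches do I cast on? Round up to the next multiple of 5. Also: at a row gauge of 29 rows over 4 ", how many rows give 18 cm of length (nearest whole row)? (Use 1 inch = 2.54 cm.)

Finished = 19 + 5 = 24 cm.
24 cm × 1/2.54 = 9.45 inches.
24/4.5 = 5.333 sts per in; 9.45 × 5.333 = 50.39 sts.
Next multiple of 5 → 55.
18 cm = 7.09 inches; × 7.25 = 51.38 → 51 rows.

Cast on 55 stitches; work 51 rows.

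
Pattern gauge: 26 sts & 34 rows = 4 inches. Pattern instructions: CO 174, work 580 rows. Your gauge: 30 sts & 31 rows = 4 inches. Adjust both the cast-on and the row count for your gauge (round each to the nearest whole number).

Stitches: 174 × 30/26 = 200.77 → 201.
Rows: 580 × 31/34 = 528.82 → 529.

Cast on 201 stitches; work 529 rows.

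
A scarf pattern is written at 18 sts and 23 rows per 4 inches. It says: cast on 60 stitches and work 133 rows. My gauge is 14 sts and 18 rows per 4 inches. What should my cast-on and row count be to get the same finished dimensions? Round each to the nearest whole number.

Cast on 47 stitches; work 104 rows.

Stitches: 60 × 14/18 = 46.67 → 47.
Rows: 133 × 18/23 = 104.09 → 104.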